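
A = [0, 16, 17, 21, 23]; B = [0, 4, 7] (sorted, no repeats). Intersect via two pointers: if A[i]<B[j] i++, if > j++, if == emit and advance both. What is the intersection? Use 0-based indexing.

i=0 j=0: 0==0 emit, i++,j++
i=1 j=1: 16>4, j++
i=1 j=2: 16>7, j++

intersection = [0]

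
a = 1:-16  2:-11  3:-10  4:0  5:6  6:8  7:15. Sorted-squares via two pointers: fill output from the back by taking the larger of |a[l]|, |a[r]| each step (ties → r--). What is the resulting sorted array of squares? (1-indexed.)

[0, 36, 64, 100, 121, 225, 256]

l=1 r=7: |-16|>|15| out[7]=256, l++
l=2 r=7: |-11|<=|15| out[6]=225, r--
l=2 r=6: |-11|>|8| out[5]=121, l++
l=3 r=6: |-10|>|8| out[4]=100, l++
l=4 r=6: |0|<=|8| out[3]=64, r--
l=4 r=5: |0|<=|6| out[2]=36, r--
l=4 r=4: |0|<=|0| out[1]=0, r--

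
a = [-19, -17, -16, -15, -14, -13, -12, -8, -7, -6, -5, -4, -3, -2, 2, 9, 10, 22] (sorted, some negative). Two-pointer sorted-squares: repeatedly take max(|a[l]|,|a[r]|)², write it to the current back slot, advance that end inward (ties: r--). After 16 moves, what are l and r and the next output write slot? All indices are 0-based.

[0,17] |-19|<=|22| out[17]=484 → r--
[0,16] |-19|>|10| out[16]=361 → l++
[1,16] |-17|>|10| out[15]=289 → l++
[2,16] |-16|>|10| out[14]=256 → l++
[3,16] |-15|>|10| out[13]=225 → l++
[4,16] |-14|>|10| out[12]=196 → l++
[5,16] |-13|>|10| out[11]=169 → l++
[6,16] |-12|>|10| out[10]=144 → l++
[7,16] |-8|<=|10| out[9]=100 → r--
[7,15] |-8|<=|9| out[8]=81 → r--
[7,14] |-8|>|2| out[7]=64 → l++
[8,14] |-7|>|2| out[6]=49 → l++
[9,14] |-6|>|2| out[5]=36 → l++
[10,14] |-5|>|2| out[4]=25 → l++
[11,14] |-4|>|2| out[3]=16 → l++
[12,14] |-3|>|2| out[2]=9 → l++

l=13, r=14, next write slot=1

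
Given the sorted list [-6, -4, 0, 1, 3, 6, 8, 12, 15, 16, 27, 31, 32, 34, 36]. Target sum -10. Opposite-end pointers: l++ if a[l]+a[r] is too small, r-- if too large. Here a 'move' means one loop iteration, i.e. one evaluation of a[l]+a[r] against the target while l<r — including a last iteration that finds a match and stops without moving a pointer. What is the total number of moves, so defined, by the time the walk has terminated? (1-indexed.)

14 moves

l=1 r=15: -6+36=30 >-10, r--
l=1 r=14: -6+34=28 >-10, r--
l=1 r=13: -6+32=26 >-10, r--
l=1 r=12: -6+31=25 >-10, r--
l=1 r=11: -6+27=21 >-10, r--
l=1 r=10: -6+16=10 >-10, r--
l=1 r=9: -6+15=9 >-10, r--
l=1 r=8: -6+12=6 >-10, r--
l=1 r=7: -6+8=2 >-10, r--
l=1 r=6: -6+6=0 >-10, r--
l=1 r=5: -6+3=-3 >-10, r--
l=1 r=4: -6+1=-5 >-10, r--
l=1 r=3: -6+0=-6 >-10, r--
l=1 r=2: -6+-4=-10, found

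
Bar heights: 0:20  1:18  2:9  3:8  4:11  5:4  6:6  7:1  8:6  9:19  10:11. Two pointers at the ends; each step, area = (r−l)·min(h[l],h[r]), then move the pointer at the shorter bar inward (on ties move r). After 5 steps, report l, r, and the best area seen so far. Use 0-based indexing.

l=0, r=5, best area=171

[0,10] min(20,11)*10=110 best=110 * → r--
[0,9] min(20,19)*9=171 best=171 * → r--
[0,8] min(20,6)*8=48 best=171 → r--
[0,7] min(20,1)*7=7 best=171 → r--
[0,6] min(20,6)*6=36 best=171 → r--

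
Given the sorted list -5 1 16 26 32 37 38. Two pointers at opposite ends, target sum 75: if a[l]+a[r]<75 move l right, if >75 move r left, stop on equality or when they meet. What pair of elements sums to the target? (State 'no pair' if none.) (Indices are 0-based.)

(37, 38)

l=0 r=6: -5+38=33 <75, l++
l=1 r=6: 1+38=39 <75, l++
l=2 r=6: 16+38=54 <75, l++
l=3 r=6: 26+38=64 <75, l++
l=4 r=6: 32+38=70 <75, l++
l=5 r=6: 37+38=75, found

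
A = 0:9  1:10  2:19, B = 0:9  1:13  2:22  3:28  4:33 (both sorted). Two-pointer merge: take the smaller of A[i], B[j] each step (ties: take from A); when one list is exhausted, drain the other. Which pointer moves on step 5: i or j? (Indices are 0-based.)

i=0 j=0: A[i]=9<=B[j]=9 take 9, i++
i=1 j=0: A[i]=10>B[j]=9 take 9, j++
i=1 j=1: A[i]=10<=B[j]=13 take 10, i++
i=2 j=1: A[i]=19>B[j]=13 take 13, j++
i=2 j=2: A[i]=19<=B[j]=22 take 19, i++

i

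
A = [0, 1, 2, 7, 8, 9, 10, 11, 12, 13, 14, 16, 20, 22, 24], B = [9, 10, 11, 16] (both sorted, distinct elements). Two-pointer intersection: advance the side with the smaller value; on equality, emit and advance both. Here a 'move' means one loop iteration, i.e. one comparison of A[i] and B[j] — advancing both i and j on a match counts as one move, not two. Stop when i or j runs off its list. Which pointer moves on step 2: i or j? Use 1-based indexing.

i

i=1 j=1: 0<9, i++
i=2 j=1: 1<9, i++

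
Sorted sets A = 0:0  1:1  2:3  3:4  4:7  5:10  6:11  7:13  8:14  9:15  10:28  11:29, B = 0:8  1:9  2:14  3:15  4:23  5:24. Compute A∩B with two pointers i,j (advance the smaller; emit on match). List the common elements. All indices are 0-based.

i=0 j=0: 0<8, i++
i=1 j=0: 1<8, i++
i=2 j=0: 3<8, i++
i=3 j=0: 4<8, i++
i=4 j=0: 7<8, i++
i=5 j=0: 10>8, j++
i=5 j=1: 10>9, j++
i=5 j=2: 10<14, i++
i=6 j=2: 11<14, i++
i=7 j=2: 13<14, i++
i=8 j=2: 14==14 emit, i++,j++
i=9 j=3: 15==15 emit, i++,j++
i=10 j=4: 28>23, j++
i=10 j=5: 28>24, j++

intersection = [14, 15]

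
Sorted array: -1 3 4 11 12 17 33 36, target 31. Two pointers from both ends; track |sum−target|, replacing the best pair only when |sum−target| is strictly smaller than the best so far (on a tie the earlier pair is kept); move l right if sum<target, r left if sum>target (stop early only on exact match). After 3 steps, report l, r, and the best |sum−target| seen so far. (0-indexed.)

l=1, r=5, best |Δ|=1

[0,7] -1+36=35 d=4 * → r--
[0,6] -1+33=32 d=1 * → r--
[0,5] -1+17=16 d=15 → l++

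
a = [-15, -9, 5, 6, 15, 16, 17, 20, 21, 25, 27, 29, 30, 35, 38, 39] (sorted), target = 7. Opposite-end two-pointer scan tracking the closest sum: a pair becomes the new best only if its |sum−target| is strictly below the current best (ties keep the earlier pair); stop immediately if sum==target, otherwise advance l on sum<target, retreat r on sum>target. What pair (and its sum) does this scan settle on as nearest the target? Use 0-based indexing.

pair (-9, 16) with sum 7 (|Δ|=0)

l=0 r=15: -15+39=24 d=17 *, r--
l=0 r=14: -15+38=23 d=16 *, r--
l=0 r=13: -15+35=20 d=13 *, r--
l=0 r=12: -15+30=15 d=8 *, r--
l=0 r=11: -15+29=14 d=7 *, r--
l=0 r=10: -15+27=12 d=5 *, r--
l=0 r=9: -15+25=10 d=3 *, r--
l=0 r=8: -15+21=6 d=1 *, l++
l=1 r=8: -9+21=12 d=5, r--
l=1 r=7: -9+20=11 d=4, r--
l=1 r=6: -9+17=8 d=1, r--
l=1 r=5: -9+16=7 d=0 *, stop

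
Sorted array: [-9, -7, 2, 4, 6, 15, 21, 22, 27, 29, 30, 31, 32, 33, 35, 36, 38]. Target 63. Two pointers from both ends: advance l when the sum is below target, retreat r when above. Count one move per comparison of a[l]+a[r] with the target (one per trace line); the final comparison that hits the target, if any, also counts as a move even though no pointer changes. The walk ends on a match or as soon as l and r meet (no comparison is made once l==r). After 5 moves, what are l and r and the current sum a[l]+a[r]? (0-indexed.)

[0,16] -9+38=29 <63 → l++
[1,16] -7+38=31 <63 → l++
[2,16] 2+38=40 <63 → l++
[3,16] 4+38=42 <63 → l++
[4,16] 6+38=44 <63 → l++

l=5, r=16, sum=53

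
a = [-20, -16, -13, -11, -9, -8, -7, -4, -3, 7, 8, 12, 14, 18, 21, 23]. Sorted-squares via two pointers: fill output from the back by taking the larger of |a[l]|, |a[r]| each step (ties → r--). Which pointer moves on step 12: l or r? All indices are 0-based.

l

l=0 r=15: |-20|<=|23| out[15]=529, r--
l=0 r=14: |-20|<=|21| out[14]=441, r--
l=0 r=13: |-20|>|18| out[13]=400, l++
l=1 r=13: |-16|<=|18| out[12]=324, r--
l=1 r=12: |-16|>|14| out[11]=256, l++
l=2 r=12: |-13|<=|14| out[10]=196, r--
l=2 r=11: |-13|>|12| out[9]=169, l++
l=3 r=11: |-11|<=|12| out[8]=144, r--
l=3 r=10: |-11|>|8| out[7]=121, l++
l=4 r=10: |-9|>|8| out[6]=81, l++
l=5 r=10: |-8|<=|8| out[5]=64, r--
l=5 r=9: |-8|>|7| out[4]=64, l++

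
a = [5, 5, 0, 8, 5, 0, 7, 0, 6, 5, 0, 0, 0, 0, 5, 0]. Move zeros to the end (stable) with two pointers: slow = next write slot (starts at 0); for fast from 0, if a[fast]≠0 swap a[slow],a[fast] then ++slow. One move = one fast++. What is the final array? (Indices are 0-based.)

(s=0,f=0) a[fast]=5≠0 swap→a[0]=5 → slow++,fast++
(s=1,f=1) a[fast]=5≠0 swap→a[1]=5 → slow++,fast++
(s=2,f=2) a[fast]=0 → fast++
(s=2,f=3) a[fast]=8≠0 swap→a[2]=8 → slow++,fast++
(s=3,f=4) a[fast]=5≠0 swap→a[3]=5 → slow++,fast++
(s=4,f=5) a[fast]=0 → fast++
(s=4,f=6) a[fast]=7≠0 swap→a[4]=7 → slow++,fast++
(s=5,f=7) a[fast]=0 → fast++
(s=5,f=8) a[fast]=6≠0 swap→a[5]=6 → slow++,fast++
(s=6,f=9) a[fast]=5≠0 swap→a[6]=5 → slow++,fast++
(s=7,f=10) a[fast]=0 → fast++
(s=7,f=11) a[fast]=0 → fast++
(s=7,f=12) a[fast]=0 → fast++
(s=7,f=13) a[fast]=0 → fast++
(s=7,f=14) a[fast]=5≠0 swap→a[7]=5 → slow++,fast++
(s=8,f=15) a[fast]=0 → fast++

[5, 5, 8, 5, 7, 6, 5, 5, 0, 0, 0, 0, 0, 0, 0, 0]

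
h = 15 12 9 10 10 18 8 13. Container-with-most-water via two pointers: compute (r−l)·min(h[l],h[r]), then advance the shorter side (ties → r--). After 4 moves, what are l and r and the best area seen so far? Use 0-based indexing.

l=2, r=5, best area=91

[0,7] min(15,13)*7=91 best=91 * → r--
[0,6] min(15,8)*6=48 best=91 → r--
[0,5] min(15,18)*5=75 best=91 → l++
[1,5] min(12,18)*4=48 best=91 → l++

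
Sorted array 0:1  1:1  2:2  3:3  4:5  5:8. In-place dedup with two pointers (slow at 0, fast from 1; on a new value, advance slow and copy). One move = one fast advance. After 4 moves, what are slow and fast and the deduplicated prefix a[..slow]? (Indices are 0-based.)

slow=0 fast=1: a[fast]=1=a[slow] dup, fast++
slow=0 fast=2: a[fast]=2≠a[slow]=1 write a[1]=2, slow++,fast++
slow=1 fast=3: a[fast]=3≠a[slow]=2 write a[2]=3, slow++,fast++
slow=2 fast=4: a[fast]=5≠a[slow]=3 write a[3]=5, slow++,fast++

slow=3, fast=5, prefix=[1, 2, 3, 5]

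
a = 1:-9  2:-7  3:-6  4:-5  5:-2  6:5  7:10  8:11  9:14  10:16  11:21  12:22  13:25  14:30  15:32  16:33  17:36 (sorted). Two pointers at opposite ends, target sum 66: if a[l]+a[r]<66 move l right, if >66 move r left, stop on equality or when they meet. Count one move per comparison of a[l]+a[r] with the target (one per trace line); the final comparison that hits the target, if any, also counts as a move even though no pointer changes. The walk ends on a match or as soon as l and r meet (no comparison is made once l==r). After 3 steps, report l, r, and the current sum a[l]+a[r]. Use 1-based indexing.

l=1 r=17: -9+36=27 <66, l++
l=2 r=17: -7+36=29 <66, l++
l=3 r=17: -6+36=30 <66, l++

l=4, r=17, sum=31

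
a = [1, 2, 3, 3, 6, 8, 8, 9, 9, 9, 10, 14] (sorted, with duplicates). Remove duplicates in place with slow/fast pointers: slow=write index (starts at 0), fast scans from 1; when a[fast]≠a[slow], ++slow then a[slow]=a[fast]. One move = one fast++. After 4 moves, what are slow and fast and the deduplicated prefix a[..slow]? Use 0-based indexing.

slow=3, fast=5, prefix=[1, 2, 3, 6]

(s=0,f=1) a[fast]=2≠a[slow]=1 write a[1]=2 → slow++,fast++
(s=1,f=2) a[fast]=3≠a[slow]=2 write a[2]=3 → slow++,fast++
(s=2,f=3) a[fast]=3=a[slow] dup → fast++
(s=2,f=4) a[fast]=6≠a[slow]=3 write a[3]=6 → slow++,fast++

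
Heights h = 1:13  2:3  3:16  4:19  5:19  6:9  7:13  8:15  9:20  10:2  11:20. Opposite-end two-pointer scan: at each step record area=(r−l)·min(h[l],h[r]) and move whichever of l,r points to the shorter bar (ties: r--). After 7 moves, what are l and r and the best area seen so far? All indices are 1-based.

l=8, r=11, best area=133

[1,11] min(13,20)*10=130 best=130 * → l++
[2,11] min(3,20)*9=27 best=130 → l++
[3,11] min(16,20)*8=128 best=130 → l++
[4,11] min(19,20)*7=133 best=133 * → l++
[5,11] min(19,20)*6=114 best=133 → l++
[6,11] min(9,20)*5=45 best=133 → l++
[7,11] min(13,20)*4=52 best=133 → l++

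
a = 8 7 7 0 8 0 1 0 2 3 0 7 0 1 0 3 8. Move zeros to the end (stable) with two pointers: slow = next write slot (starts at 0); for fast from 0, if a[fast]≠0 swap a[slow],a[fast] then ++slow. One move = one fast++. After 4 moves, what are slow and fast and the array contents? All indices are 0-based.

slow=0 fast=0: a[fast]=8≠0 swap→a[0]=8, slow++,fast++
slow=1 fast=1: a[fast]=7≠0 swap→a[1]=7, slow++,fast++
slow=2 fast=2: a[fast]=7≠0 swap→a[2]=7, slow++,fast++
slow=3 fast=3: a[fast]=0, fast++

slow=3, fast=4, a=[8, 7, 7, 0, 8, 0, 1, 0, 2, 3, 0, 7, 0, 1, 0, 3, 8]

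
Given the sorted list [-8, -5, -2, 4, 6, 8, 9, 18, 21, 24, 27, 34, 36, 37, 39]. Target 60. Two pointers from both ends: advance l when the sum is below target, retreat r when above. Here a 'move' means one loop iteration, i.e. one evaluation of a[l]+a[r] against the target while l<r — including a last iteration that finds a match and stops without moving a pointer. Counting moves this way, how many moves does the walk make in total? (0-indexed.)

9 moves

[0,14] -8+39=31 <60 → l++
[1,14] -5+39=34 <60 → l++
[2,14] -2+39=37 <60 → l++
[3,14] 4+39=43 <60 → l++
[4,14] 6+39=45 <60 → l++
[5,14] 8+39=47 <60 → l++
[6,14] 9+39=48 <60 → l++
[7,14] 18+39=57 <60 → l++
[8,14] 21+39=60 → found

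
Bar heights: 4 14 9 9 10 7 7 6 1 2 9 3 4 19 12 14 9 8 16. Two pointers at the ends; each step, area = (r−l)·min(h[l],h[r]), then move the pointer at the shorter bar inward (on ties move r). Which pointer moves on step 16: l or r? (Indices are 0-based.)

l=0 r=18: min(4,16)*18=72 best=72 *, l++
l=1 r=18: min(14,16)*17=238 best=238 *, l++
l=2 r=18: min(9,16)*16=144 best=238, l++
l=3 r=18: min(9,16)*15=135 best=238, l++
l=4 r=18: min(10,16)*14=140 best=238, l++
l=5 r=18: min(7,16)*13=91 best=238, l++
l=6 r=18: min(7,16)*12=84 best=238, l++
l=7 r=18: min(6,16)*11=66 best=238, l++
l=8 r=18: min(1,16)*10=10 best=238, l++
l=9 r=18: min(2,16)*9=18 best=238, l++
l=10 r=18: min(9,16)*8=72 best=238, l++
l=11 r=18: min(3,16)*7=21 best=238, l++
l=12 r=18: min(4,16)*6=24 best=238, l++
l=13 r=18: min(19,16)*5=80 best=238, r--
l=13 r=17: min(19,8)*4=32 best=238, r--
l=13 r=16: min(19,9)*3=27 best=238, r--

r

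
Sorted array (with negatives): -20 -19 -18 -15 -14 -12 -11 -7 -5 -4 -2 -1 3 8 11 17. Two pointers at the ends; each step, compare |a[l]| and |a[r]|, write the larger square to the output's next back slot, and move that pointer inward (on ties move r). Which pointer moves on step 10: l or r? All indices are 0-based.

r

[0,15] |-20|>|17| out[15]=400 → l++
[1,15] |-19|>|17| out[14]=361 → l++
[2,15] |-18|>|17| out[13]=324 → l++
[3,15] |-15|<=|17| out[12]=289 → r--
[3,14] |-15|>|11| out[11]=225 → l++
[4,14] |-14|>|11| out[10]=196 → l++
[5,14] |-12|>|11| out[9]=144 → l++
[6,14] |-11|<=|11| out[8]=121 → r--
[6,13] |-11|>|8| out[7]=121 → l++
[7,13] |-7|<=|8| out[6]=64 → r--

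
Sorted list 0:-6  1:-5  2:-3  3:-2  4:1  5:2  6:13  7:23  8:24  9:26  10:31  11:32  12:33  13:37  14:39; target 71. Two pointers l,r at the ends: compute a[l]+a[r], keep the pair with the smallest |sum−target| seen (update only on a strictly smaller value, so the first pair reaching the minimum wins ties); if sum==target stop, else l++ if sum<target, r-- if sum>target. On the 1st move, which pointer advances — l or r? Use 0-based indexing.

l

[0,14] -6+39=33 d=38 * → l++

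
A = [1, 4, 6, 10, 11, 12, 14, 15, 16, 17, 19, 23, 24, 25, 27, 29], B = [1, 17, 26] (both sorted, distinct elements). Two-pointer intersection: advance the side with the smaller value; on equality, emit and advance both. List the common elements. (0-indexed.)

intersection = [1, 17]

[i=0,j=0] 1==1 emit → i++,j++
[i=1,j=1] 4<17 → i++
[i=2,j=1] 6<17 → i++
[i=3,j=1] 10<17 → i++
[i=4,j=1] 11<17 → i++
[i=5,j=1] 12<17 → i++
[i=6,j=1] 14<17 → i++
[i=7,j=1] 15<17 → i++
[i=8,j=1] 16<17 → i++
[i=9,j=1] 17==17 emit → i++,j++
[i=10,j=2] 19<26 → i++
[i=11,j=2] 23<26 → i++
[i=12,j=2] 24<26 → i++
[i=13,j=2] 25<26 → i++
[i=14,j=2] 27>26 → j++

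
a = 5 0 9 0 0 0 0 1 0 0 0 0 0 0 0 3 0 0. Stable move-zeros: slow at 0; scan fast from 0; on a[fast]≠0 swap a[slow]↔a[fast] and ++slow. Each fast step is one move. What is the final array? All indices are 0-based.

[5, 9, 1, 3, 0, 0, 0, 0, 0, 0, 0, 0, 0, 0, 0, 0, 0, 0]

(s=0,f=0) a[fast]=5≠0 swap→a[0]=5 → slow++,fast++
(s=1,f=1) a[fast]=0 → fast++
(s=1,f=2) a[fast]=9≠0 swap→a[1]=9 → slow++,fast++
(s=2,f=3) a[fast]=0 → fast++
(s=2,f=4) a[fast]=0 → fast++
(s=2,f=5) a[fast]=0 → fast++
(s=2,f=6) a[fast]=0 → fast++
(s=2,f=7) a[fast]=1≠0 swap→a[2]=1 → slow++,fast++
(s=3,f=8) a[fast]=0 → fast++
(s=3,f=9) a[fast]=0 → fast++
(s=3,f=10) a[fast]=0 → fast++
(s=3,f=11) a[fast]=0 → fast++
(s=3,f=12) a[fast]=0 → fast++
(s=3,f=13) a[fast]=0 → fast++
(s=3,f=14) a[fast]=0 → fast++
(s=3,f=15) a[fast]=3≠0 swap→a[3]=3 → slow++,fast++
(s=4,f=16) a[fast]=0 → fast++
(s=4,f=17) a[fast]=0 → fast++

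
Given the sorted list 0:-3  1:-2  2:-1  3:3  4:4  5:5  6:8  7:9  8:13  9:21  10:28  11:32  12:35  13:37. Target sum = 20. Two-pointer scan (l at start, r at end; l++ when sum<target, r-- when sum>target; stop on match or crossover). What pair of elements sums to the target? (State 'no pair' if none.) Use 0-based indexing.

[0,13] -3+37=34 >20 → r--
[0,12] -3+35=32 >20 → r--
[0,11] -3+32=29 >20 → r--
[0,10] -3+28=25 >20 → r--
[0,9] -3+21=18 <20 → l++
[1,9] -2+21=19 <20 → l++
[2,9] -1+21=20 → found

(-1, 21)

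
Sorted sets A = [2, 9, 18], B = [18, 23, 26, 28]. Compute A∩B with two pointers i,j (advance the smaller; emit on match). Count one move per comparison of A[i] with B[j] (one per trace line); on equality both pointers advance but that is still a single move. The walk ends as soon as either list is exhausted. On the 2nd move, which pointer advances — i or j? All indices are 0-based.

i

[i=0,j=0] 2<18 → i++
[i=1,j=0] 9<18 → i++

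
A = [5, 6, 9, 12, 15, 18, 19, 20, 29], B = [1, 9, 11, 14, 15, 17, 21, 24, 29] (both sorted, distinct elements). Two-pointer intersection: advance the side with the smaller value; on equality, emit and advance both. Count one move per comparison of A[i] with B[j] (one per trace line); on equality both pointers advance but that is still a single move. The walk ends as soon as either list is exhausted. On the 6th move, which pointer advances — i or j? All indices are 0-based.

i=0 j=0: 5>1, j++
i=0 j=1: 5<9, i++
i=1 j=1: 6<9, i++
i=2 j=1: 9==9 emit, i++,j++
i=3 j=2: 12>11, j++
i=3 j=3: 12<14, i++

i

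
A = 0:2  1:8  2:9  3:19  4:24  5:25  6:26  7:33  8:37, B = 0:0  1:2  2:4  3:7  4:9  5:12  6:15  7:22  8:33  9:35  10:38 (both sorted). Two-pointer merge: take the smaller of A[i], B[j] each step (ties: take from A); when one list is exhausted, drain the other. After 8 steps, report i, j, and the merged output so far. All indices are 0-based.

i=0 j=0: A[i]=2>B[j]=0 take 0, j++
i=0 j=1: A[i]=2<=B[j]=2 take 2, i++
i=1 j=1: A[i]=8>B[j]=2 take 2, j++
i=1 j=2: A[i]=8>B[j]=4 take 4, j++
i=1 j=3: A[i]=8>B[j]=7 take 7, j++
i=1 j=4: A[i]=8<=B[j]=9 take 8, i++
i=2 j=4: A[i]=9<=B[j]=9 take 9, i++
i=3 j=4: A[i]=19>B[j]=9 take 9, j++

i=3, j=5, merged so far=[0, 2, 2, 4, 7, 8, 9, 9]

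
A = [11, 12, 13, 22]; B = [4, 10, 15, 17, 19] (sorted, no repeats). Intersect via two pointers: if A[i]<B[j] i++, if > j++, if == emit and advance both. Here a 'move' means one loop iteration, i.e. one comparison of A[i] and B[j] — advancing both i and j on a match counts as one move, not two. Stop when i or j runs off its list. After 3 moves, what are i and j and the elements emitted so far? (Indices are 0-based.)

i=1, j=2, emitted=[]

i=0 j=0: 11>4, j++
i=0 j=1: 11>10, j++
i=0 j=2: 11<15, i++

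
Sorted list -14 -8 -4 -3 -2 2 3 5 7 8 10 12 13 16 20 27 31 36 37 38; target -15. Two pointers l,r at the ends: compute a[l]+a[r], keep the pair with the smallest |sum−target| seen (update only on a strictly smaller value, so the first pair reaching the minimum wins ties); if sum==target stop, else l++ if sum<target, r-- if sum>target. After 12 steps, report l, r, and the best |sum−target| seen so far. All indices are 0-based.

l=0, r=7, best |Δ|=8

l=0 r=19: -14+38=24 d=39 *, r--
l=0 r=18: -14+37=23 d=38 *, r--
l=0 r=17: -14+36=22 d=37 *, r--
l=0 r=16: -14+31=17 d=32 *, r--
l=0 r=15: -14+27=13 d=28 *, r--
l=0 r=14: -14+20=6 d=21 *, r--
l=0 r=13: -14+16=2 d=17 *, r--
l=0 r=12: -14+13=-1 d=14 *, r--
l=0 r=11: -14+12=-2 d=13 *, r--
l=0 r=10: -14+10=-4 d=11 *, r--
l=0 r=9: -14+8=-6 d=9 *, r--
l=0 r=8: -14+7=-7 d=8 *, r--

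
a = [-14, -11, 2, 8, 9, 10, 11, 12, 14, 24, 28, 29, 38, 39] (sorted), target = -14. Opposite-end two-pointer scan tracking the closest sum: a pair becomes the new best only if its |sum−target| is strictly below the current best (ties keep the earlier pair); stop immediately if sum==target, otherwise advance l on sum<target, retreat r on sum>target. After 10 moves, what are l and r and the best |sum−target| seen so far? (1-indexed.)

l=1 r=14: -14+39=25 d=39 *, r--
l=1 r=13: -14+38=24 d=38 *, r--
l=1 r=12: -14+29=15 d=29 *, r--
l=1 r=11: -14+28=14 d=28 *, r--
l=1 r=10: -14+24=10 d=24 *, r--
l=1 r=9: -14+14=0 d=14 *, r--
l=1 r=8: -14+12=-2 d=12 *, r--
l=1 r=7: -14+11=-3 d=11 *, r--
l=1 r=6: -14+10=-4 d=10 *, r--
l=1 r=5: -14+9=-5 d=9 *, r--

l=1, r=4, best |Δ|=9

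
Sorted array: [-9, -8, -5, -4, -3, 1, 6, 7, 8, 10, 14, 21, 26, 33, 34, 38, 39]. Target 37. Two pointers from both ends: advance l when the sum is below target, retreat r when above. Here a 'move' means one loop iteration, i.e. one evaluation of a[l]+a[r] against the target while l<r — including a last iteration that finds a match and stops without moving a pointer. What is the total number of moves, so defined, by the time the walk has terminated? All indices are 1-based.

16 moves

[1,17] -9+39=30 <37 → l++
[2,17] -8+39=31 <37 → l++
[3,17] -5+39=34 <37 → l++
[4,17] -4+39=35 <37 → l++
[5,17] -3+39=36 <37 → l++
[6,17] 1+39=40 >37 → r--
[6,16] 1+38=39 >37 → r--
[6,15] 1+34=35 <37 → l++
[7,15] 6+34=40 >37 → r--
[7,14] 6+33=39 >37 → r--
[7,13] 6+26=32 <37 → l++
[8,13] 7+26=33 <37 → l++
[9,13] 8+26=34 <37 → l++
[10,13] 10+26=36 <37 → l++
[11,13] 14+26=40 >37 → r--
[11,12] 14+21=35 <37 → l++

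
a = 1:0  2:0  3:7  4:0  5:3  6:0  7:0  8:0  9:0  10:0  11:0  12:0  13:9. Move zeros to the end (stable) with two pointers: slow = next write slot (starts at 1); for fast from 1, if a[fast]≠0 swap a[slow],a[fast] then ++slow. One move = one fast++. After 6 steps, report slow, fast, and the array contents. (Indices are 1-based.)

slow=3, fast=7, a=[7, 3, 0, 0, 0, 0, 0, 0, 0, 0, 0, 0, 9]

(s=1,f=1) a[fast]=0 → fast++
(s=1,f=2) a[fast]=0 → fast++
(s=1,f=3) a[fast]=7≠0 swap→a[1]=7 → slow++,fast++
(s=2,f=4) a[fast]=0 → fast++
(s=2,f=5) a[fast]=3≠0 swap→a[2]=3 → slow++,fast++
(s=3,f=6) a[fast]=0 → fast++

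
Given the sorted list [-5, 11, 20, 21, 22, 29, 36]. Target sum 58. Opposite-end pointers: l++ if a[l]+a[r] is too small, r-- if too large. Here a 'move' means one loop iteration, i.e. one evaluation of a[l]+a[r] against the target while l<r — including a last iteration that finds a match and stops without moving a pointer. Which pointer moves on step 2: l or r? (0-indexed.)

l

[0,6] -5+36=31 <58 → l++
[1,6] 11+36=47 <58 → l++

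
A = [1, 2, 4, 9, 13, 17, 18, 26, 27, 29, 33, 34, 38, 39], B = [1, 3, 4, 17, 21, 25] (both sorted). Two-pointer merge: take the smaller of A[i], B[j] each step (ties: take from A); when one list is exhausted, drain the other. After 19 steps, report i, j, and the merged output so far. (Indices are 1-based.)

i=14, j=7, merged so far=[1, 1, 2, 3, 4, 4, 9, 13, 17, 17, 18, 21, 25, 26, 27, 29, 33, 34, 38]

i=1 j=1: A[i]=1<=B[j]=1 take 1, i++
i=2 j=1: A[i]=2>B[j]=1 take 1, j++
i=2 j=2: A[i]=2<=B[j]=3 take 2, i++
i=3 j=2: A[i]=4>B[j]=3 take 3, j++
i=3 j=3: A[i]=4<=B[j]=4 take 4, i++
i=4 j=3: A[i]=9>B[j]=4 take 4, j++
i=4 j=4: A[i]=9<=B[j]=17 take 9, i++
i=5 j=4: A[i]=13<=B[j]=17 take 13, i++
i=6 j=4: A[i]=17<=B[j]=17 take 17, i++
i=7 j=4: A[i]=18>B[j]=17 take 17, j++
i=7 j=5: A[i]=18<=B[j]=21 take 18, i++
i=8 j=5: A[i]=26>B[j]=21 take 21, j++
i=8 j=6: A[i]=26>B[j]=25 take 25, j++
i=8 j=7: B done, take A[i]=26, i++
i=9 j=7: B done, take A[i]=27, i++
i=10 j=7: B done, take A[i]=29, i++
i=11 j=7: B done, take A[i]=33, i++
i=12 j=7: B done, take A[i]=34, i++
i=13 j=7: B done, take A[i]=38, i++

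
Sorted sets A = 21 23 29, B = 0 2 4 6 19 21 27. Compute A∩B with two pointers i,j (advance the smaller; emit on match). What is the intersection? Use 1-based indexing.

intersection = [21]

i=1 j=1: 21>0, j++
i=1 j=2: 21>2, j++
i=1 j=3: 21>4, j++
i=1 j=4: 21>6, j++
i=1 j=5: 21>19, j++
i=1 j=6: 21==21 emit, i++,j++
i=2 j=7: 23<27, i++
i=3 j=7: 29>27, j++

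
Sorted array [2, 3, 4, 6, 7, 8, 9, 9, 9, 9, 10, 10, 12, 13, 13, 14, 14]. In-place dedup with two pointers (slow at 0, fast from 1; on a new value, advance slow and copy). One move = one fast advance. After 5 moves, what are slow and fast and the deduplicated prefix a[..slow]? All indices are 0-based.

slow=5, fast=6, prefix=[2, 3, 4, 6, 7, 8]

slow=0 fast=1: a[fast]=3≠a[slow]=2 write a[1]=3, slow++,fast++
slow=1 fast=2: a[fast]=4≠a[slow]=3 write a[2]=4, slow++,fast++
slow=2 fast=3: a[fast]=6≠a[slow]=4 write a[3]=6, slow++,fast++
slow=3 fast=4: a[fast]=7≠a[slow]=6 write a[4]=7, slow++,fast++
slow=4 fast=5: a[fast]=8≠a[slow]=7 write a[5]=8, slow++,fast++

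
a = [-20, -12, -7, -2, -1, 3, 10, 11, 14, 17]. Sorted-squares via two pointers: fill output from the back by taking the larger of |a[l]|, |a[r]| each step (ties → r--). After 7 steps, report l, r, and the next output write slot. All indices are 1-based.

l=1 r=10: |-20|>|17| out[10]=400, l++
l=2 r=10: |-12|<=|17| out[9]=289, r--
l=2 r=9: |-12|<=|14| out[8]=196, r--
l=2 r=8: |-12|>|11| out[7]=144, l++
l=3 r=8: |-7|<=|11| out[6]=121, r--
l=3 r=7: |-7|<=|10| out[5]=100, r--
l=3 r=6: |-7|>|3| out[4]=49, l++

l=4, r=6, next write slot=3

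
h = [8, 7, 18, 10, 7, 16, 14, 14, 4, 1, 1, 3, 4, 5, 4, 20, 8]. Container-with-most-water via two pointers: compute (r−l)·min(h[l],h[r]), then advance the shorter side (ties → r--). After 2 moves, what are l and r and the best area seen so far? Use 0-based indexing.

l=1, r=15, best area=128

l=0 r=16: min(8,8)*16=128 best=128 *, r--
l=0 r=15: min(8,20)*15=120 best=128, l++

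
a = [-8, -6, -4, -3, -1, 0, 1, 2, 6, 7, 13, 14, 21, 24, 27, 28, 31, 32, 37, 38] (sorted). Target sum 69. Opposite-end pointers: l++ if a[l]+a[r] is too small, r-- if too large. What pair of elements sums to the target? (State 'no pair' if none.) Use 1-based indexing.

l=1 r=20: -8+38=30 <69, l++
l=2 r=20: -6+38=32 <69, l++
l=3 r=20: -4+38=34 <69, l++
l=4 r=20: -3+38=35 <69, l++
l=5 r=20: -1+38=37 <69, l++
l=6 r=20: 0+38=38 <69, l++
l=7 r=20: 1+38=39 <69, l++
l=8 r=20: 2+38=40 <69, l++
l=9 r=20: 6+38=44 <69, l++
l=10 r=20: 7+38=45 <69, l++
l=11 r=20: 13+38=51 <69, l++
l=12 r=20: 14+38=52 <69, l++
l=13 r=20: 21+38=59 <69, l++
l=14 r=20: 24+38=62 <69, l++
l=15 r=20: 27+38=65 <69, l++
l=16 r=20: 28+38=66 <69, l++
l=17 r=20: 31+38=69, found

(31, 38)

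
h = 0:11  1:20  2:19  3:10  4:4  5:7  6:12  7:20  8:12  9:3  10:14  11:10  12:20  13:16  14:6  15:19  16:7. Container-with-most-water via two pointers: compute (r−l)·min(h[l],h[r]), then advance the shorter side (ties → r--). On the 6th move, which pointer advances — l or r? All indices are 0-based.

r

[0,16] min(11,7)*16=112 best=112 * → r--
[0,15] min(11,19)*15=165 best=165 * → l++
[1,15] min(20,19)*14=266 best=266 * → r--
[1,14] min(20,6)*13=78 best=266 → r--
[1,13] min(20,16)*12=192 best=266 → r--
[1,12] min(20,20)*11=220 best=266 → r--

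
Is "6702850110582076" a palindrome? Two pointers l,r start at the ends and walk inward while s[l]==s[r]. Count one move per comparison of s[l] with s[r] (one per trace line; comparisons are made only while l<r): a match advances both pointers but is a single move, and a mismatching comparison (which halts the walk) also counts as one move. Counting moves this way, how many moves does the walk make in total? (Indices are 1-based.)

[1,16] '6'=='6' → l++,r--
[2,15] '7'=='7' → l++,r--
[3,14] '0'=='0' → l++,r--
[4,13] '2'=='2' → l++,r--
[5,12] '8'=='8' → l++,r--
[6,11] '5'=='5' → l++,r--
[7,10] '0'=='0' → l++,r--
[8,9] '1'=='1' → l++,r--

8 moves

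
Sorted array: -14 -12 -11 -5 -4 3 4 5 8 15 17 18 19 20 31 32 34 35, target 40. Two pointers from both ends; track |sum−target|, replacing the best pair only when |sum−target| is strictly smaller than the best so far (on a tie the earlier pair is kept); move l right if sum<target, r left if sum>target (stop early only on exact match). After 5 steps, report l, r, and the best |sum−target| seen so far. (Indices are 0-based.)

l=5, r=17, best |Δ|=9

l=0 r=17: -14+35=21 d=19 *, l++
l=1 r=17: -12+35=23 d=17 *, l++
l=2 r=17: -11+35=24 d=16 *, l++
l=3 r=17: -5+35=30 d=10 *, l++
l=4 r=17: -4+35=31 d=9 *, l++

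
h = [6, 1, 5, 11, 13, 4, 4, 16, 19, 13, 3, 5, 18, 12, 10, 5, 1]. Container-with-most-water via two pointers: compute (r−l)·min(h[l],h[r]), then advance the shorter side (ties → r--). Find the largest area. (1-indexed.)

l=1 r=17: min(6,1)*16=16 best=16 *, r--
l=1 r=16: min(6,5)*15=75 best=75 *, r--
l=1 r=15: min(6,10)*14=84 best=84 *, l++
l=2 r=15: min(1,10)*13=13 best=84, l++
l=3 r=15: min(5,10)*12=60 best=84, l++
l=4 r=15: min(11,10)*11=110 best=110 *, r--
l=4 r=14: min(11,12)*10=110 best=110, l++
l=5 r=14: min(13,12)*9=108 best=110, r--
l=5 r=13: min(13,18)*8=104 best=110, l++
l=6 r=13: min(4,18)*7=28 best=110, l++
l=7 r=13: min(4,18)*6=24 best=110, l++
l=8 r=13: min(16,18)*5=80 best=110, l++
l=9 r=13: min(19,18)*4=72 best=110, r--
l=9 r=12: min(19,5)*3=15 best=110, r--
l=9 r=11: min(19,3)*2=6 best=110, r--
l=9 r=10: min(19,13)*1=13 best=110, r--

max area = 110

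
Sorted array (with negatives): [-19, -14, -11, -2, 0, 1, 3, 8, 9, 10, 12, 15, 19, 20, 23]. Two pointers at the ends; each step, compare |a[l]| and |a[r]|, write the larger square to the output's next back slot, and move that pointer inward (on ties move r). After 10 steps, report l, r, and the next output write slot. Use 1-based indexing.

l=4, r=8, next write slot=5

l=1 r=15: |-19|<=|23| out[15]=529, r--
l=1 r=14: |-19|<=|20| out[14]=400, r--
l=1 r=13: |-19|<=|19| out[13]=361, r--
l=1 r=12: |-19|>|15| out[12]=361, l++
l=2 r=12: |-14|<=|15| out[11]=225, r--
l=2 r=11: |-14|>|12| out[10]=196, l++
l=3 r=11: |-11|<=|12| out[9]=144, r--
l=3 r=10: |-11|>|10| out[8]=121, l++
l=4 r=10: |-2|<=|10| out[7]=100, r--
l=4 r=9: |-2|<=|9| out[6]=81, r--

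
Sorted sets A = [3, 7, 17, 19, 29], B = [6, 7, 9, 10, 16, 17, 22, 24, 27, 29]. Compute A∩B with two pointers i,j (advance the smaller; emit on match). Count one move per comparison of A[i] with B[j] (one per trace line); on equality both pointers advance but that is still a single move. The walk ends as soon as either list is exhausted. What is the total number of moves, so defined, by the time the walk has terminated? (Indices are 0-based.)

12 moves

[i=0,j=0] 3<6 → i++
[i=1,j=0] 7>6 → j++
[i=1,j=1] 7==7 emit → i++,j++
[i=2,j=2] 17>9 → j++
[i=2,j=3] 17>10 → j++
[i=2,j=4] 17>16 → j++
[i=2,j=5] 17==17 emit → i++,j++
[i=3,j=6] 19<22 → i++
[i=4,j=6] 29>22 → j++
[i=4,j=7] 29>24 → j++
[i=4,j=8] 29>27 → j++
[i=4,j=9] 29==29 emit → i++,j++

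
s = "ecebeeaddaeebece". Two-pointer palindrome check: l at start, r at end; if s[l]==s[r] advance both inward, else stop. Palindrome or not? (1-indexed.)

l=1 r=16: 'e'=='e', l++,r--
l=2 r=15: 'c'=='c', l++,r--
l=3 r=14: 'e'=='e', l++,r--
l=4 r=13: 'b'=='b', l++,r--
l=5 r=12: 'e'=='e', l++,r--
l=6 r=11: 'e'=='e', l++,r--
l=7 r=10: 'a'=='a', l++,r--
l=8 r=9: 'd'=='d', l++,r--

palindrome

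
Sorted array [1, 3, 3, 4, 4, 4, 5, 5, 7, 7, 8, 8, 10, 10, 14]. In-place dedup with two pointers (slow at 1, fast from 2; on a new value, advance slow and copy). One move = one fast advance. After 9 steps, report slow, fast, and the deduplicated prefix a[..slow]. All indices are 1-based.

(s=1,f=2) a[fast]=3≠a[slow]=1 write a[2]=3 → slow++,fast++
(s=2,f=3) a[fast]=3=a[slow] dup → fast++
(s=2,f=4) a[fast]=4≠a[slow]=3 write a[3]=4 → slow++,fast++
(s=3,f=5) a[fast]=4=a[slow] dup → fast++
(s=3,f=6) a[fast]=4=a[slow] dup → fast++
(s=3,f=7) a[fast]=5≠a[slow]=4 write a[4]=5 → slow++,fast++
(s=4,f=8) a[fast]=5=a[slow] dup → fast++
(s=4,f=9) a[fast]=7≠a[slow]=5 write a[5]=7 → slow++,fast++
(s=5,f=10) a[fast]=7=a[slow] dup → fast++

slow=5, fast=11, prefix=[1, 3, 4, 5, 7]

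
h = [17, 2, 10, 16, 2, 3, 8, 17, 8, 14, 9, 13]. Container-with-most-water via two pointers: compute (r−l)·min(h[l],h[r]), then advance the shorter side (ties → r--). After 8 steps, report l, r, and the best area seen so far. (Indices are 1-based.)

l=1, r=4, best area=143

l=1 r=12: min(17,13)*11=143 best=143 *, r--
l=1 r=11: min(17,9)*10=90 best=143, r--
l=1 r=10: min(17,14)*9=126 best=143, r--
l=1 r=9: min(17,8)*8=64 best=143, r--
l=1 r=8: min(17,17)*7=119 best=143, r--
l=1 r=7: min(17,8)*6=48 best=143, r--
l=1 r=6: min(17,3)*5=15 best=143, r--
l=1 r=5: min(17,2)*4=8 best=143, r--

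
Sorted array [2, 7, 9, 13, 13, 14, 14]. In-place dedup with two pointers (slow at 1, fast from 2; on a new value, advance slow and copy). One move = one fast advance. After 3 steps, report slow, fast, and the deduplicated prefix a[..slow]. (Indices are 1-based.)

(s=1,f=2) a[fast]=7≠a[slow]=2 write a[2]=7 → slow++,fast++
(s=2,f=3) a[fast]=9≠a[slow]=7 write a[3]=9 → slow++,fast++
(s=3,f=4) a[fast]=13≠a[slow]=9 write a[4]=13 → slow++,fast++

slow=4, fast=5, prefix=[2, 7, 9, 13]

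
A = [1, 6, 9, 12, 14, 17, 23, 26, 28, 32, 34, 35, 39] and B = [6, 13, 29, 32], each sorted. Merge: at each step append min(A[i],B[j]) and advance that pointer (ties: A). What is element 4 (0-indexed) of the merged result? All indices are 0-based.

merged[4] = 12

[i=0,j=0] A[i]=1<=B[j]=6 take 1 → i++
[i=1,j=0] A[i]=6<=B[j]=6 take 6 → i++
[i=2,j=0] A[i]=9>B[j]=6 take 6 → j++
[i=2,j=1] A[i]=9<=B[j]=13 take 9 → i++
[i=3,j=1] A[i]=12<=B[j]=13 take 12 → i++
[i=4,j=1] A[i]=14>B[j]=13 take 13 → j++
[i=4,j=2] A[i]=14<=B[j]=29 take 14 → i++
[i=5,j=2] A[i]=17<=B[j]=29 take 17 → i++
[i=6,j=2] A[i]=23<=B[j]=29 take 23 → i++
[i=7,j=2] A[i]=26<=B[j]=29 take 26 → i++
[i=8,j=2] A[i]=28<=B[j]=29 take 28 → i++
[i=9,j=2] A[i]=32>B[j]=29 take 29 → j++
[i=9,j=3] A[i]=32<=B[j]=32 take 32 → i++
[i=10,j=3] A[i]=34>B[j]=32 take 32 → j++
[i=10,j=4] B done, take A[i]=34 → i++
[i=11,j=4] B done, take A[i]=35 → i++
[i=12,j=4] B done, take A[i]=39 → i++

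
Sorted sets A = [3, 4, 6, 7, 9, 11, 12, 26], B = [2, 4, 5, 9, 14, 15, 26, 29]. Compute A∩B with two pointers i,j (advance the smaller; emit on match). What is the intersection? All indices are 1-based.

intersection = [4, 9, 26]

[i=1,j=1] 3>2 → j++
[i=1,j=2] 3<4 → i++
[i=2,j=2] 4==4 emit → i++,j++
[i=3,j=3] 6>5 → j++
[i=3,j=4] 6<9 → i++
[i=4,j=4] 7<9 → i++
[i=5,j=4] 9==9 emit → i++,j++
[i=6,j=5] 11<14 → i++
[i=7,j=5] 12<14 → i++
[i=8,j=5] 26>14 → j++
[i=8,j=6] 26>15 → j++
[i=8,j=7] 26==26 emit → i++,j++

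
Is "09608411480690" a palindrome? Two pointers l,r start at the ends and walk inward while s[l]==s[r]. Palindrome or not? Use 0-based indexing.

[0,13] '0'=='0' → l++,r--
[1,12] '9'=='9' → l++,r--
[2,11] '6'=='6' → l++,r--
[3,10] '0'=='0' → l++,r--
[4,9] '8'=='8' → l++,r--
[5,8] '4'=='4' → l++,r--
[6,7] '1'=='1' → l++,r--

palindrome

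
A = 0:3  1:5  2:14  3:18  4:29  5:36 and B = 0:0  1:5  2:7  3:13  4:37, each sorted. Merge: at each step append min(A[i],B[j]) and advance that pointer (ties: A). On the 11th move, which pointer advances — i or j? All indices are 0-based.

[i=0,j=0] A[i]=3>B[j]=0 take 0 → j++
[i=0,j=1] A[i]=3<=B[j]=5 take 3 → i++
[i=1,j=1] A[i]=5<=B[j]=5 take 5 → i++
[i=2,j=1] A[i]=14>B[j]=5 take 5 → j++
[i=2,j=2] A[i]=14>B[j]=7 take 7 → j++
[i=2,j=3] A[i]=14>B[j]=13 take 13 → j++
[i=2,j=4] A[i]=14<=B[j]=37 take 14 → i++
[i=3,j=4] A[i]=18<=B[j]=37 take 18 → i++
[i=4,j=4] A[i]=29<=B[j]=37 take 29 → i++
[i=5,j=4] A[i]=36<=B[j]=37 take 36 → i++
[i=6,j=4] A done, take B[j]=37 → j++

j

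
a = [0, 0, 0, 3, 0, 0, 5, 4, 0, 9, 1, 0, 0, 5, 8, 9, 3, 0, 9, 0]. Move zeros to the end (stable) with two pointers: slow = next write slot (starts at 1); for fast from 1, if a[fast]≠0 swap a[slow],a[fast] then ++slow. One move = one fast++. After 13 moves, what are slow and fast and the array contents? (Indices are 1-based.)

slow=6, fast=14, a=[3, 5, 4, 9, 1, 0, 0, 0, 0, 0, 0, 0, 0, 5, 8, 9, 3, 0, 9, 0]

(s=1,f=1) a[fast]=0 → fast++
(s=1,f=2) a[fast]=0 → fast++
(s=1,f=3) a[fast]=0 → fast++
(s=1,f=4) a[fast]=3≠0 swap→a[1]=3 → slow++,fast++
(s=2,f=5) a[fast]=0 → fast++
(s=2,f=6) a[fast]=0 → fast++
(s=2,f=7) a[fast]=5≠0 swap→a[2]=5 → slow++,fast++
(s=3,f=8) a[fast]=4≠0 swap→a[3]=4 → slow++,fast++
(s=4,f=9) a[fast]=0 → fast++
(s=4,f=10) a[fast]=9≠0 swap→a[4]=9 → slow++,fast++
(s=5,f=11) a[fast]=1≠0 swap→a[5]=1 → slow++,fast++
(s=6,f=12) a[fast]=0 → fast++
(s=6,f=13) a[fast]=0 → fast++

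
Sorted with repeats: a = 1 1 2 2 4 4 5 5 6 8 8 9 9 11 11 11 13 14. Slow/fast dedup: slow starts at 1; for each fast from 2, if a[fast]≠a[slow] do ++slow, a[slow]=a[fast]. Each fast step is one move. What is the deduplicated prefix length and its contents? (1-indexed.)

length 10; prefix = [1, 2, 4, 5, 6, 8, 9, 11, 13, 14]

(s=1,f=2) a[fast]=1=a[slow] dup → fast++
(s=1,f=3) a[fast]=2≠a[slow]=1 write a[2]=2 → slow++,fast++
(s=2,f=4) a[fast]=2=a[slow] dup → fast++
(s=2,f=5) a[fast]=4≠a[slow]=2 write a[3]=4 → slow++,fast++
(s=3,f=6) a[fast]=4=a[slow] dup → fast++
(s=3,f=7) a[fast]=5≠a[slow]=4 write a[4]=5 → slow++,fast++
(s=4,f=8) a[fast]=5=a[slow] dup → fast++
(s=4,f=9) a[fast]=6≠a[slow]=5 write a[5]=6 → slow++,fast++
(s=5,f=10) a[fast]=8≠a[slow]=6 write a[6]=8 → slow++,fast++
(s=6,f=11) a[fast]=8=a[slow] dup → fast++
(s=6,f=12) a[fast]=9≠a[slow]=8 write a[7]=9 → slow++,fast++
(s=7,f=13) a[fast]=9=a[slow] dup → fast++
(s=7,f=14) a[fast]=11≠a[slow]=9 write a[8]=11 → slow++,fast++
(s=8,f=15) a[fast]=11=a[slow] dup → fast++
(s=8,f=16) a[fast]=11=a[slow] dup → fast++
(s=8,f=17) a[fast]=13≠a[slow]=11 write a[9]=13 → slow++,fast++
(s=9,f=18) a[fast]=14≠a[slow]=13 write a[10]=14 → slow++,fast++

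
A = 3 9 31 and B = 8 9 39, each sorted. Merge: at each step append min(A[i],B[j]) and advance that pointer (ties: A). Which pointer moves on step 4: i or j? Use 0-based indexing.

i=0 j=0: A[i]=3<=B[j]=8 take 3, i++
i=1 j=0: A[i]=9>B[j]=8 take 8, j++
i=1 j=1: A[i]=9<=B[j]=9 take 9, i++
i=2 j=1: A[i]=31>B[j]=9 take 9, j++

j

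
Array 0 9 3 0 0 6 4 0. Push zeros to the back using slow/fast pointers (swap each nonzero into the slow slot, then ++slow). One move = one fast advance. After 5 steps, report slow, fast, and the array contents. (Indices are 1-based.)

slow=3, fast=6, a=[9, 3, 0, 0, 0, 6, 4, 0]

(s=1,f=1) a[fast]=0 → fast++
(s=1,f=2) a[fast]=9≠0 swap→a[1]=9 → slow++,fast++
(s=2,f=3) a[fast]=3≠0 swap→a[2]=3 → slow++,fast++
(s=3,f=4) a[fast]=0 → fast++
(s=3,f=5) a[fast]=0 → fast++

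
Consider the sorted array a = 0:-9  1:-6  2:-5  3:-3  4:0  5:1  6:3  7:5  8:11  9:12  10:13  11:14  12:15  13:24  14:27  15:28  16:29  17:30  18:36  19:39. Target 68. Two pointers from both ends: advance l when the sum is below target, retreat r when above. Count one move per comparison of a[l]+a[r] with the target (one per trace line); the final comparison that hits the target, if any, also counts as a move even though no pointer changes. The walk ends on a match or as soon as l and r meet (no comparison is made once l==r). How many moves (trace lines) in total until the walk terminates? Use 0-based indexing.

17 moves

[0,19] -9+39=30 <68 → l++
[1,19] -6+39=33 <68 → l++
[2,19] -5+39=34 <68 → l++
[3,19] -3+39=36 <68 → l++
[4,19] 0+39=39 <68 → l++
[5,19] 1+39=40 <68 → l++
[6,19] 3+39=42 <68 → l++
[7,19] 5+39=44 <68 → l++
[8,19] 11+39=50 <68 → l++
[9,19] 12+39=51 <68 → l++
[10,19] 13+39=52 <68 → l++
[11,19] 14+39=53 <68 → l++
[12,19] 15+39=54 <68 → l++
[13,19] 24+39=63 <68 → l++
[14,19] 27+39=66 <68 → l++
[15,19] 28+39=67 <68 → l++
[16,19] 29+39=68 → found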